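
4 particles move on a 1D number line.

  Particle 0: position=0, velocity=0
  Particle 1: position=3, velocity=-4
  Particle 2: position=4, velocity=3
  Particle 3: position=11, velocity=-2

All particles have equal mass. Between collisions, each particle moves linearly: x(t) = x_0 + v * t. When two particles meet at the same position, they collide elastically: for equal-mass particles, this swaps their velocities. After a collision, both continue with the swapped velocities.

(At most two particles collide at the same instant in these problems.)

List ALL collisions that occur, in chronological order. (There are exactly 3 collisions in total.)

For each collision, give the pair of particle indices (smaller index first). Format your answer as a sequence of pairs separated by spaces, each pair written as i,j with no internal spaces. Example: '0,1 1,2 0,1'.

Answer: 0,1 2,3 1,2

Derivation:
Collision at t=3/4: particles 0 and 1 swap velocities; positions: p0=0 p1=0 p2=25/4 p3=19/2; velocities now: v0=-4 v1=0 v2=3 v3=-2
Collision at t=7/5: particles 2 and 3 swap velocities; positions: p0=-13/5 p1=0 p2=41/5 p3=41/5; velocities now: v0=-4 v1=0 v2=-2 v3=3
Collision at t=11/2: particles 1 and 2 swap velocities; positions: p0=-19 p1=0 p2=0 p3=41/2; velocities now: v0=-4 v1=-2 v2=0 v3=3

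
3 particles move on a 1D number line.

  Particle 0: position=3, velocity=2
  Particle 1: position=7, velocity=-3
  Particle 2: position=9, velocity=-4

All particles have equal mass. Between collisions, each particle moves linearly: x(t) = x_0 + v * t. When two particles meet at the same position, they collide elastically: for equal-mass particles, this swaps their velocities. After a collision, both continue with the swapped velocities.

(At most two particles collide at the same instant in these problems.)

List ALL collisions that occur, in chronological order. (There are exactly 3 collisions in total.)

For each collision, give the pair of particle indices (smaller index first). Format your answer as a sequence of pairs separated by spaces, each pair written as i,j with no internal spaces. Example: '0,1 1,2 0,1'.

Answer: 0,1 1,2 0,1

Derivation:
Collision at t=4/5: particles 0 and 1 swap velocities; positions: p0=23/5 p1=23/5 p2=29/5; velocities now: v0=-3 v1=2 v2=-4
Collision at t=1: particles 1 and 2 swap velocities; positions: p0=4 p1=5 p2=5; velocities now: v0=-3 v1=-4 v2=2
Collision at t=2: particles 0 and 1 swap velocities; positions: p0=1 p1=1 p2=7; velocities now: v0=-4 v1=-3 v2=2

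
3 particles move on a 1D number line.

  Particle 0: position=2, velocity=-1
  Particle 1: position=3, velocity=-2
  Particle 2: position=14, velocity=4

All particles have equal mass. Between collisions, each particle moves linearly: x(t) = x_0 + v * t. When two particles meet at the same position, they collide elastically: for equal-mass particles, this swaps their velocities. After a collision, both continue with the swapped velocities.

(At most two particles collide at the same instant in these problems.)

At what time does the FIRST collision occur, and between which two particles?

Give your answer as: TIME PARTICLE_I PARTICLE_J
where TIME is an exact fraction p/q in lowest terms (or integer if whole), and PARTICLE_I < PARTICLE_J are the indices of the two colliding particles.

Answer: 1 0 1

Derivation:
Pair (0,1): pos 2,3 vel -1,-2 -> gap=1, closing at 1/unit, collide at t=1
Pair (1,2): pos 3,14 vel -2,4 -> not approaching (rel speed -6 <= 0)
Earliest collision: t=1 between 0 and 1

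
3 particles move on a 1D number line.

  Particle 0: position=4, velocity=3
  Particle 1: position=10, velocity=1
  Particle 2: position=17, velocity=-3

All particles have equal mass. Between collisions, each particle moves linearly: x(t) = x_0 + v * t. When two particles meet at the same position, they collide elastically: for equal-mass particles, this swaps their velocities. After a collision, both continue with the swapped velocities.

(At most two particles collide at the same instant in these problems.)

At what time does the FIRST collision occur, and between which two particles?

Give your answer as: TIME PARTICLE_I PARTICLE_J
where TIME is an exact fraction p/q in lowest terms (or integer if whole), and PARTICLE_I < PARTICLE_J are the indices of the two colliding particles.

Answer: 7/4 1 2

Derivation:
Pair (0,1): pos 4,10 vel 3,1 -> gap=6, closing at 2/unit, collide at t=3
Pair (1,2): pos 10,17 vel 1,-3 -> gap=7, closing at 4/unit, collide at t=7/4
Earliest collision: t=7/4 between 1 and 2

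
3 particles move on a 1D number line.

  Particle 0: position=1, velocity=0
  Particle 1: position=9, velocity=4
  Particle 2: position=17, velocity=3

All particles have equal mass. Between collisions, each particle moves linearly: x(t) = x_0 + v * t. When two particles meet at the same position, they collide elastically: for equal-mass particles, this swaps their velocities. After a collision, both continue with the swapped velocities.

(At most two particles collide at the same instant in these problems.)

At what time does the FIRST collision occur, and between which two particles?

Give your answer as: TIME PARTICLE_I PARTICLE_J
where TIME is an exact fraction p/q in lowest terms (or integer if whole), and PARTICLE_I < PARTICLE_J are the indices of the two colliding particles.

Answer: 8 1 2

Derivation:
Pair (0,1): pos 1,9 vel 0,4 -> not approaching (rel speed -4 <= 0)
Pair (1,2): pos 9,17 vel 4,3 -> gap=8, closing at 1/unit, collide at t=8
Earliest collision: t=8 between 1 and 2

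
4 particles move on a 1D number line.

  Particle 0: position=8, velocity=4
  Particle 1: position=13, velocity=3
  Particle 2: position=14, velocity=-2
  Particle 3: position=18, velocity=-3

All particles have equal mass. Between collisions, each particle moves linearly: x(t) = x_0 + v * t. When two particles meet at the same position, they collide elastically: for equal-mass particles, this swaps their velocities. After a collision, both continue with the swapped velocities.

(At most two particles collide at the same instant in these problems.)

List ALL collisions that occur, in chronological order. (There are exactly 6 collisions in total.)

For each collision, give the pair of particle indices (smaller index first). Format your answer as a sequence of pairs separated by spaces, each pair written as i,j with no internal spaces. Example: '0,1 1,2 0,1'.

Answer: 1,2 2,3 0,1 1,2 0,1 2,3

Derivation:
Collision at t=1/5: particles 1 and 2 swap velocities; positions: p0=44/5 p1=68/5 p2=68/5 p3=87/5; velocities now: v0=4 v1=-2 v2=3 v3=-3
Collision at t=5/6: particles 2 and 3 swap velocities; positions: p0=34/3 p1=37/3 p2=31/2 p3=31/2; velocities now: v0=4 v1=-2 v2=-3 v3=3
Collision at t=1: particles 0 and 1 swap velocities; positions: p0=12 p1=12 p2=15 p3=16; velocities now: v0=-2 v1=4 v2=-3 v3=3
Collision at t=10/7: particles 1 and 2 swap velocities; positions: p0=78/7 p1=96/7 p2=96/7 p3=121/7; velocities now: v0=-2 v1=-3 v2=4 v3=3
Collision at t=4: particles 0 and 1 swap velocities; positions: p0=6 p1=6 p2=24 p3=25; velocities now: v0=-3 v1=-2 v2=4 v3=3
Collision at t=5: particles 2 and 3 swap velocities; positions: p0=3 p1=4 p2=28 p3=28; velocities now: v0=-3 v1=-2 v2=3 v3=4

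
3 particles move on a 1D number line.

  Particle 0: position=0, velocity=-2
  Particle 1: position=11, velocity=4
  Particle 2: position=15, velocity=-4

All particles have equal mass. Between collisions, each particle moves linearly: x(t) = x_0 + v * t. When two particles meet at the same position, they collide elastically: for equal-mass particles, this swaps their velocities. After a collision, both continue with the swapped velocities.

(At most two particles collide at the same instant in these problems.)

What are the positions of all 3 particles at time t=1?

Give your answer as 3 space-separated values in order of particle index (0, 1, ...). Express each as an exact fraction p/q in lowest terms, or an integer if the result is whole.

Answer: -2 11 15

Derivation:
Collision at t=1/2: particles 1 and 2 swap velocities; positions: p0=-1 p1=13 p2=13; velocities now: v0=-2 v1=-4 v2=4
Advance to t=1 (no further collisions before then); velocities: v0=-2 v1=-4 v2=4; positions = -2 11 15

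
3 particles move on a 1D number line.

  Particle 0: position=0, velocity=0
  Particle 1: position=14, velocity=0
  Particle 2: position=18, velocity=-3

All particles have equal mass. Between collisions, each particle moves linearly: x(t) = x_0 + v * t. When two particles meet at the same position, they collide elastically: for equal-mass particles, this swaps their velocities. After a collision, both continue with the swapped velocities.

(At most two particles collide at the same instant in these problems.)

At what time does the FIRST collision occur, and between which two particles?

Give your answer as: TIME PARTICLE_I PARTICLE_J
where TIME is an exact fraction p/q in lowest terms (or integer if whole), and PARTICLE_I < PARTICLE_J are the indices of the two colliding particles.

Pair (0,1): pos 0,14 vel 0,0 -> not approaching (rel speed 0 <= 0)
Pair (1,2): pos 14,18 vel 0,-3 -> gap=4, closing at 3/unit, collide at t=4/3
Earliest collision: t=4/3 between 1 and 2

Answer: 4/3 1 2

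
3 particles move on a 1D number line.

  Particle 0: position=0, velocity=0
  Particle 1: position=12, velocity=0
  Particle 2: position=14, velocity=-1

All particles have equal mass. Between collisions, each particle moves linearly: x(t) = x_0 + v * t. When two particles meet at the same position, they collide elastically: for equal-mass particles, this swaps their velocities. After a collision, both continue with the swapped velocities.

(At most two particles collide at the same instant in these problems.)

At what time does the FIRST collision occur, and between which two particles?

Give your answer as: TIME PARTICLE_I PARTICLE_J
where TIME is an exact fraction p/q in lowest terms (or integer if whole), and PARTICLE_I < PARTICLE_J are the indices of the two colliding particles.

Pair (0,1): pos 0,12 vel 0,0 -> not approaching (rel speed 0 <= 0)
Pair (1,2): pos 12,14 vel 0,-1 -> gap=2, closing at 1/unit, collide at t=2
Earliest collision: t=2 between 1 and 2

Answer: 2 1 2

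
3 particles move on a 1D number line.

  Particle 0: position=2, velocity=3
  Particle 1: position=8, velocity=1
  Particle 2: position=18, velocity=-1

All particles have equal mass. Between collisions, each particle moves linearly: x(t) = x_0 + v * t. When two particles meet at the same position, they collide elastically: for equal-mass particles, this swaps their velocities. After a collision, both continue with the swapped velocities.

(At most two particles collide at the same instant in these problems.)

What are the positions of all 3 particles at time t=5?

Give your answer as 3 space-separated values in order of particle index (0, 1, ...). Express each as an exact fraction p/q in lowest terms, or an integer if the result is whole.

Answer: 13 13 17

Derivation:
Collision at t=3: particles 0 and 1 swap velocities; positions: p0=11 p1=11 p2=15; velocities now: v0=1 v1=3 v2=-1
Collision at t=4: particles 1 and 2 swap velocities; positions: p0=12 p1=14 p2=14; velocities now: v0=1 v1=-1 v2=3
Collision at t=5: particles 0 and 1 swap velocities; positions: p0=13 p1=13 p2=17; velocities now: v0=-1 v1=1 v2=3
Advance to t=5 (no further collisions before then); velocities: v0=-1 v1=1 v2=3; positions = 13 13 17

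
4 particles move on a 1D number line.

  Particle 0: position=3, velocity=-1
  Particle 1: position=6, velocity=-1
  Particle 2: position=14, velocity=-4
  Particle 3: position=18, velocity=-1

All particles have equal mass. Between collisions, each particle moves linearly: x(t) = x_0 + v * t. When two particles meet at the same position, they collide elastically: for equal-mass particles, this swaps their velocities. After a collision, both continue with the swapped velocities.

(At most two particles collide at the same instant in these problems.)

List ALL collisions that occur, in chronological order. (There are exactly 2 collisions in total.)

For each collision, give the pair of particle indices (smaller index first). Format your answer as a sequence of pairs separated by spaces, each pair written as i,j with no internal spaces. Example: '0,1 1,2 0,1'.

Answer: 1,2 0,1

Derivation:
Collision at t=8/3: particles 1 and 2 swap velocities; positions: p0=1/3 p1=10/3 p2=10/3 p3=46/3; velocities now: v0=-1 v1=-4 v2=-1 v3=-1
Collision at t=11/3: particles 0 and 1 swap velocities; positions: p0=-2/3 p1=-2/3 p2=7/3 p3=43/3; velocities now: v0=-4 v1=-1 v2=-1 v3=-1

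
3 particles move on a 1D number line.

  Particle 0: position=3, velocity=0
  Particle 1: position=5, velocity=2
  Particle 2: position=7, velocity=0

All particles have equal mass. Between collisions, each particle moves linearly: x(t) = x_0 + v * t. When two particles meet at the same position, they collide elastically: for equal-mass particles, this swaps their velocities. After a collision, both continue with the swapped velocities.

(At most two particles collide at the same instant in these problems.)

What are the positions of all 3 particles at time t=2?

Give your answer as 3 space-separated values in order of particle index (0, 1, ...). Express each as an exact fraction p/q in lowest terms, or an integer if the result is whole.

Answer: 3 7 9

Derivation:
Collision at t=1: particles 1 and 2 swap velocities; positions: p0=3 p1=7 p2=7; velocities now: v0=0 v1=0 v2=2
Advance to t=2 (no further collisions before then); velocities: v0=0 v1=0 v2=2; positions = 3 7 9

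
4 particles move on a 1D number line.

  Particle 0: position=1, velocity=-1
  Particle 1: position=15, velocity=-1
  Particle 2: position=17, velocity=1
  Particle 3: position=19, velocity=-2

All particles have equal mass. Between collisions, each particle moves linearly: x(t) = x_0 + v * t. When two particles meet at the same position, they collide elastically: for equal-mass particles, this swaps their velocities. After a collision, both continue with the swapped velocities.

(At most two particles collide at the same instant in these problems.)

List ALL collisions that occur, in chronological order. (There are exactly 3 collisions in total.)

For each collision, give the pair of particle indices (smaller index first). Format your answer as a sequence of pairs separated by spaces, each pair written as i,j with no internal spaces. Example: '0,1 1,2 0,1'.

Collision at t=2/3: particles 2 and 3 swap velocities; positions: p0=1/3 p1=43/3 p2=53/3 p3=53/3; velocities now: v0=-1 v1=-1 v2=-2 v3=1
Collision at t=4: particles 1 and 2 swap velocities; positions: p0=-3 p1=11 p2=11 p3=21; velocities now: v0=-1 v1=-2 v2=-1 v3=1
Collision at t=18: particles 0 and 1 swap velocities; positions: p0=-17 p1=-17 p2=-3 p3=35; velocities now: v0=-2 v1=-1 v2=-1 v3=1

Answer: 2,3 1,2 0,1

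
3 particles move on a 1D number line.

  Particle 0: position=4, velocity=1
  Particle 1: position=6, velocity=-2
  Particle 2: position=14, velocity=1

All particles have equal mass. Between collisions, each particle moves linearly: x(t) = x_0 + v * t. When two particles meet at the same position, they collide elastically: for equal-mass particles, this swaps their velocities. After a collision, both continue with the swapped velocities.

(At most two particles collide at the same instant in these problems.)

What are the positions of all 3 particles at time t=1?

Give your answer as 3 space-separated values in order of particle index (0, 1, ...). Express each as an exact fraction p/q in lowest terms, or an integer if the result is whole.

Answer: 4 5 15

Derivation:
Collision at t=2/3: particles 0 and 1 swap velocities; positions: p0=14/3 p1=14/3 p2=44/3; velocities now: v0=-2 v1=1 v2=1
Advance to t=1 (no further collisions before then); velocities: v0=-2 v1=1 v2=1; positions = 4 5 15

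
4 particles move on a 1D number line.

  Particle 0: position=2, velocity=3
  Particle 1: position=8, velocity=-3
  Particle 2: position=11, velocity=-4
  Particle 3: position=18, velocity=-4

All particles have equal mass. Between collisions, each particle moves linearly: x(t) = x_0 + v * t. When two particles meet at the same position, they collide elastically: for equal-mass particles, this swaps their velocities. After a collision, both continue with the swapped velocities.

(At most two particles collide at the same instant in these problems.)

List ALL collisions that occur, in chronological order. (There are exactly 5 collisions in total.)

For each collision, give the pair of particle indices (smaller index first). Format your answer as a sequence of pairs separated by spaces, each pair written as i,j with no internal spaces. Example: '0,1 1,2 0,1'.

Collision at t=1: particles 0 and 1 swap velocities; positions: p0=5 p1=5 p2=7 p3=14; velocities now: v0=-3 v1=3 v2=-4 v3=-4
Collision at t=9/7: particles 1 and 2 swap velocities; positions: p0=29/7 p1=41/7 p2=41/7 p3=90/7; velocities now: v0=-3 v1=-4 v2=3 v3=-4
Collision at t=16/7: particles 2 and 3 swap velocities; positions: p0=8/7 p1=13/7 p2=62/7 p3=62/7; velocities now: v0=-3 v1=-4 v2=-4 v3=3
Collision at t=3: particles 0 and 1 swap velocities; positions: p0=-1 p1=-1 p2=6 p3=11; velocities now: v0=-4 v1=-3 v2=-4 v3=3
Collision at t=10: particles 1 and 2 swap velocities; positions: p0=-29 p1=-22 p2=-22 p3=32; velocities now: v0=-4 v1=-4 v2=-3 v3=3

Answer: 0,1 1,2 2,3 0,1 1,2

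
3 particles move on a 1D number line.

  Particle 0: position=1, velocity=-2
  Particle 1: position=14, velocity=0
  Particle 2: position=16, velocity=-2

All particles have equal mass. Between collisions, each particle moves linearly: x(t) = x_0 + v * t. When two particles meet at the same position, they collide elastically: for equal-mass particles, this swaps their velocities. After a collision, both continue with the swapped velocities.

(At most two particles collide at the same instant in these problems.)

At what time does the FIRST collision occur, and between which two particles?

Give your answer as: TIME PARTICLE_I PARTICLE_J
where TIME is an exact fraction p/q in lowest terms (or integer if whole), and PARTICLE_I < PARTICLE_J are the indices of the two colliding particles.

Answer: 1 1 2

Derivation:
Pair (0,1): pos 1,14 vel -2,0 -> not approaching (rel speed -2 <= 0)
Pair (1,2): pos 14,16 vel 0,-2 -> gap=2, closing at 2/unit, collide at t=1
Earliest collision: t=1 between 1 and 2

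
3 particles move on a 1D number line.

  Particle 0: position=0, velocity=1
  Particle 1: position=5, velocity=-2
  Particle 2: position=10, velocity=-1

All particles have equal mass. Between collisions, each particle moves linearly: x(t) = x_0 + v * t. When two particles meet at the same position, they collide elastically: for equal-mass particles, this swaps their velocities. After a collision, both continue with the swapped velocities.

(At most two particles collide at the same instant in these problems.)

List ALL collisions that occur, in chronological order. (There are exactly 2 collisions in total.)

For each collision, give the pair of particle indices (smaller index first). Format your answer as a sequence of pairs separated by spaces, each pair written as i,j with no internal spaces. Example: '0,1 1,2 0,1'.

Collision at t=5/3: particles 0 and 1 swap velocities; positions: p0=5/3 p1=5/3 p2=25/3; velocities now: v0=-2 v1=1 v2=-1
Collision at t=5: particles 1 and 2 swap velocities; positions: p0=-5 p1=5 p2=5; velocities now: v0=-2 v1=-1 v2=1

Answer: 0,1 1,2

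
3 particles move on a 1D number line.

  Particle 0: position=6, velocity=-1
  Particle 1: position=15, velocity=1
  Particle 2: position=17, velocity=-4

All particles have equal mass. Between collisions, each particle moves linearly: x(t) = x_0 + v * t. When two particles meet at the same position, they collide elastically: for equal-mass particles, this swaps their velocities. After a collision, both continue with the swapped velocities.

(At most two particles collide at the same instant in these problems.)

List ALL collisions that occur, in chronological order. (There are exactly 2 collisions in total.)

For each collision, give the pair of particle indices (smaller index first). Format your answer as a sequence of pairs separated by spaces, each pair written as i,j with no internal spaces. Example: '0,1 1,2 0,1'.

Answer: 1,2 0,1

Derivation:
Collision at t=2/5: particles 1 and 2 swap velocities; positions: p0=28/5 p1=77/5 p2=77/5; velocities now: v0=-1 v1=-4 v2=1
Collision at t=11/3: particles 0 and 1 swap velocities; positions: p0=7/3 p1=7/3 p2=56/3; velocities now: v0=-4 v1=-1 v2=1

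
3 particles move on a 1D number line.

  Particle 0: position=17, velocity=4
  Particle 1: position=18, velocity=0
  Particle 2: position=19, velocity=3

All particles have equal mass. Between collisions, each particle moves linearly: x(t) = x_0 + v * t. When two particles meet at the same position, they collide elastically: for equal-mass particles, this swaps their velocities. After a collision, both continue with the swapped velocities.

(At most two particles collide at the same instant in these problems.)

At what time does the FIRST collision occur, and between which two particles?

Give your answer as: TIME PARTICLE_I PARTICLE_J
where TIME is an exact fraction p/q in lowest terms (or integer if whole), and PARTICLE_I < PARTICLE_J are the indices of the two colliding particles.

Answer: 1/4 0 1

Derivation:
Pair (0,1): pos 17,18 vel 4,0 -> gap=1, closing at 4/unit, collide at t=1/4
Pair (1,2): pos 18,19 vel 0,3 -> not approaching (rel speed -3 <= 0)
Earliest collision: t=1/4 between 0 and 1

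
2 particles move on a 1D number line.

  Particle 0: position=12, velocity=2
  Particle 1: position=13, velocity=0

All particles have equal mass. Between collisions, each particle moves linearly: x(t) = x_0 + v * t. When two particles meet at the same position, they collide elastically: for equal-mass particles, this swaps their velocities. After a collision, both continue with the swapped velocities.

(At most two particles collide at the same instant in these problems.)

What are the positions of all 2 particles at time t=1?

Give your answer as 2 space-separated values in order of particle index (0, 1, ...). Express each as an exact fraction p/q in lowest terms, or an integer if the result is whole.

Collision at t=1/2: particles 0 and 1 swap velocities; positions: p0=13 p1=13; velocities now: v0=0 v1=2
Advance to t=1 (no further collisions before then); velocities: v0=0 v1=2; positions = 13 14

Answer: 13 14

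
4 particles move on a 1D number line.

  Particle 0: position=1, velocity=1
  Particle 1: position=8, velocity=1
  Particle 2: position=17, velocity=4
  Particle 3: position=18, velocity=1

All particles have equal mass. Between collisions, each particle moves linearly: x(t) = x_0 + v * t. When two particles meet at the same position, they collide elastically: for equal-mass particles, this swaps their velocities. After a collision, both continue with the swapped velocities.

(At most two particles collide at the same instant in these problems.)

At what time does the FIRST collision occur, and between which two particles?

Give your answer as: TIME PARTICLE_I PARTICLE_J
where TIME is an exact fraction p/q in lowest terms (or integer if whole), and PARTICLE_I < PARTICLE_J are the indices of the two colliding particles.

Pair (0,1): pos 1,8 vel 1,1 -> not approaching (rel speed 0 <= 0)
Pair (1,2): pos 8,17 vel 1,4 -> not approaching (rel speed -3 <= 0)
Pair (2,3): pos 17,18 vel 4,1 -> gap=1, closing at 3/unit, collide at t=1/3
Earliest collision: t=1/3 between 2 and 3

Answer: 1/3 2 3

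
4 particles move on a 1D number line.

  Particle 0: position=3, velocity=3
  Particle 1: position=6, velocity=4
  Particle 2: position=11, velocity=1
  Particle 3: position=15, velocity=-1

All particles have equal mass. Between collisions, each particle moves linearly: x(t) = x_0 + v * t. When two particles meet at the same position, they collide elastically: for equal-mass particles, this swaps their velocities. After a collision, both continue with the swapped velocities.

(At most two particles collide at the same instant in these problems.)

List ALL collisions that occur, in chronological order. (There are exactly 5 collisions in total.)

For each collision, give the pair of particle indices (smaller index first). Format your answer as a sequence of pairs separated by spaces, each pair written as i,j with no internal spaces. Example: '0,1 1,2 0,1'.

Answer: 1,2 2,3 1,2 0,1 1,2

Derivation:
Collision at t=5/3: particles 1 and 2 swap velocities; positions: p0=8 p1=38/3 p2=38/3 p3=40/3; velocities now: v0=3 v1=1 v2=4 v3=-1
Collision at t=9/5: particles 2 and 3 swap velocities; positions: p0=42/5 p1=64/5 p2=66/5 p3=66/5; velocities now: v0=3 v1=1 v2=-1 v3=4
Collision at t=2: particles 1 and 2 swap velocities; positions: p0=9 p1=13 p2=13 p3=14; velocities now: v0=3 v1=-1 v2=1 v3=4
Collision at t=3: particles 0 and 1 swap velocities; positions: p0=12 p1=12 p2=14 p3=18; velocities now: v0=-1 v1=3 v2=1 v3=4
Collision at t=4: particles 1 and 2 swap velocities; positions: p0=11 p1=15 p2=15 p3=22; velocities now: v0=-1 v1=1 v2=3 v3=4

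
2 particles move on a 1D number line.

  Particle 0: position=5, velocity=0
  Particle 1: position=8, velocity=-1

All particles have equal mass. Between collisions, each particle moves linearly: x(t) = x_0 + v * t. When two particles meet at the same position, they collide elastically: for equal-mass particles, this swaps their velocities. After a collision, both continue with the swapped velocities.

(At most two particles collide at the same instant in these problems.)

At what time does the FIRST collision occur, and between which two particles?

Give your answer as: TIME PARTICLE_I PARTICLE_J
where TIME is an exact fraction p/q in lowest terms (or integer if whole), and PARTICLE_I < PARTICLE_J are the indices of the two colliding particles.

Answer: 3 0 1

Derivation:
Pair (0,1): pos 5,8 vel 0,-1 -> gap=3, closing at 1/unit, collide at t=3
Earliest collision: t=3 between 0 and 1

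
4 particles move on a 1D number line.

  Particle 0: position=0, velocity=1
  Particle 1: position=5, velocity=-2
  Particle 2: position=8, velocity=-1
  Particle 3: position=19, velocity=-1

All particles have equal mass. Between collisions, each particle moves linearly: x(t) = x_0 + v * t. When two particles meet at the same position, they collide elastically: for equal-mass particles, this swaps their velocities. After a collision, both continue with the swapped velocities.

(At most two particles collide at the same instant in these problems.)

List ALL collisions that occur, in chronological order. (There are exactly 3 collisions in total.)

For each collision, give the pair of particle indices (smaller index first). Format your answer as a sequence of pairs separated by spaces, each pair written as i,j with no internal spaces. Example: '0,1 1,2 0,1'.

Collision at t=5/3: particles 0 and 1 swap velocities; positions: p0=5/3 p1=5/3 p2=19/3 p3=52/3; velocities now: v0=-2 v1=1 v2=-1 v3=-1
Collision at t=4: particles 1 and 2 swap velocities; positions: p0=-3 p1=4 p2=4 p3=15; velocities now: v0=-2 v1=-1 v2=1 v3=-1
Collision at t=19/2: particles 2 and 3 swap velocities; positions: p0=-14 p1=-3/2 p2=19/2 p3=19/2; velocities now: v0=-2 v1=-1 v2=-1 v3=1

Answer: 0,1 1,2 2,3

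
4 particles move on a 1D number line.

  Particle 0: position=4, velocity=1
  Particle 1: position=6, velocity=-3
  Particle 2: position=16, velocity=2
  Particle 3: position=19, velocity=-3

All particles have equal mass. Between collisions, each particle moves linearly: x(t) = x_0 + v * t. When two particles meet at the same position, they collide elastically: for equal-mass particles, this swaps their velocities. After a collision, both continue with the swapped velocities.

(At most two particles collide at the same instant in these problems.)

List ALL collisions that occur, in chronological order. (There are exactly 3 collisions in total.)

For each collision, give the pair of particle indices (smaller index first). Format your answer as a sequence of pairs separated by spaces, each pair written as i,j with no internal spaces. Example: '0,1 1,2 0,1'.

Answer: 0,1 2,3 1,2

Derivation:
Collision at t=1/2: particles 0 and 1 swap velocities; positions: p0=9/2 p1=9/2 p2=17 p3=35/2; velocities now: v0=-3 v1=1 v2=2 v3=-3
Collision at t=3/5: particles 2 and 3 swap velocities; positions: p0=21/5 p1=23/5 p2=86/5 p3=86/5; velocities now: v0=-3 v1=1 v2=-3 v3=2
Collision at t=15/4: particles 1 and 2 swap velocities; positions: p0=-21/4 p1=31/4 p2=31/4 p3=47/2; velocities now: v0=-3 v1=-3 v2=1 v3=2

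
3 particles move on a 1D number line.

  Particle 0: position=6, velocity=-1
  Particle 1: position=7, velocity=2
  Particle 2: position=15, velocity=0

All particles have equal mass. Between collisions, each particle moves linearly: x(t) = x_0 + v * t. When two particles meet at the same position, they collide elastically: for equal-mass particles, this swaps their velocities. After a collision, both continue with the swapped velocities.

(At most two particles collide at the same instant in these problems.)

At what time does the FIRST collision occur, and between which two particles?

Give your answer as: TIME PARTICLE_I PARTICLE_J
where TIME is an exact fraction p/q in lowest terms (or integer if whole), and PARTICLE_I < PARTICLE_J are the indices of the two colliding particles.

Answer: 4 1 2

Derivation:
Pair (0,1): pos 6,7 vel -1,2 -> not approaching (rel speed -3 <= 0)
Pair (1,2): pos 7,15 vel 2,0 -> gap=8, closing at 2/unit, collide at t=4
Earliest collision: t=4 between 1 and 2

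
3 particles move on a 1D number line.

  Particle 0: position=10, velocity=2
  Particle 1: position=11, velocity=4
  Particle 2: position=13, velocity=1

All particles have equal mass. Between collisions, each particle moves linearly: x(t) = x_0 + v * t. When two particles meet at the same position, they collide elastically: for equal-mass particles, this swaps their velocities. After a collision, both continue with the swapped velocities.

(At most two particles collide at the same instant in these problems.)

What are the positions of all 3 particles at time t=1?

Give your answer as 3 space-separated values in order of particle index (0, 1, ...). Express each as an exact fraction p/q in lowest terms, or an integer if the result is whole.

Answer: 12 14 15

Derivation:
Collision at t=2/3: particles 1 and 2 swap velocities; positions: p0=34/3 p1=41/3 p2=41/3; velocities now: v0=2 v1=1 v2=4
Advance to t=1 (no further collisions before then); velocities: v0=2 v1=1 v2=4; positions = 12 14 15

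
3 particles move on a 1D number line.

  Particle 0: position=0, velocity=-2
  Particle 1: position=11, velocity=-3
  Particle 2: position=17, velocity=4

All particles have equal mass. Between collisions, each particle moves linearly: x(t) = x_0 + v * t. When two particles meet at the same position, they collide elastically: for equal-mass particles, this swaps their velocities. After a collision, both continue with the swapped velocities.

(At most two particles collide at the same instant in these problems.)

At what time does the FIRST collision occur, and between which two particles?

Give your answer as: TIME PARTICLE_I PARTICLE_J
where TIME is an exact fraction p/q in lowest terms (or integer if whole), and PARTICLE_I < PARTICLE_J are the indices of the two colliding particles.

Answer: 11 0 1

Derivation:
Pair (0,1): pos 0,11 vel -2,-3 -> gap=11, closing at 1/unit, collide at t=11
Pair (1,2): pos 11,17 vel -3,4 -> not approaching (rel speed -7 <= 0)
Earliest collision: t=11 between 0 and 1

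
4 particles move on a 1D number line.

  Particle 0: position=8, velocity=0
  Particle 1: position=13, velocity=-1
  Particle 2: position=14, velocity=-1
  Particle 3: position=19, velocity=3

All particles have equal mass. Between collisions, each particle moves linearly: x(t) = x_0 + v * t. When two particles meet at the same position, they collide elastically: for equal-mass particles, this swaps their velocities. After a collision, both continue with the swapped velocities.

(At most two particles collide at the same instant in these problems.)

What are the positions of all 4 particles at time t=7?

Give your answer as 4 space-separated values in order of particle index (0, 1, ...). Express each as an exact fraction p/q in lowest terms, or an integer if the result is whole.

Collision at t=5: particles 0 and 1 swap velocities; positions: p0=8 p1=8 p2=9 p3=34; velocities now: v0=-1 v1=0 v2=-1 v3=3
Collision at t=6: particles 1 and 2 swap velocities; positions: p0=7 p1=8 p2=8 p3=37; velocities now: v0=-1 v1=-1 v2=0 v3=3
Advance to t=7 (no further collisions before then); velocities: v0=-1 v1=-1 v2=0 v3=3; positions = 6 7 8 40

Answer: 6 7 8 40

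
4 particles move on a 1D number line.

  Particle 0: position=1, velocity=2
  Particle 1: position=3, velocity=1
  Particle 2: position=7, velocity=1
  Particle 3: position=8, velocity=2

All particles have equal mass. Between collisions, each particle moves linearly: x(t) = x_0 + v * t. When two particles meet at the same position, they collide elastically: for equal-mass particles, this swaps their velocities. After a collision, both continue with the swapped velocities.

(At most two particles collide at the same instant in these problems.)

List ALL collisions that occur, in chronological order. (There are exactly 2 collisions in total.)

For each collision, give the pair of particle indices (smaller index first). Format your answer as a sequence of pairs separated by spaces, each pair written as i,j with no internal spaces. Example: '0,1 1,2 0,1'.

Collision at t=2: particles 0 and 1 swap velocities; positions: p0=5 p1=5 p2=9 p3=12; velocities now: v0=1 v1=2 v2=1 v3=2
Collision at t=6: particles 1 and 2 swap velocities; positions: p0=9 p1=13 p2=13 p3=20; velocities now: v0=1 v1=1 v2=2 v3=2

Answer: 0,1 1,2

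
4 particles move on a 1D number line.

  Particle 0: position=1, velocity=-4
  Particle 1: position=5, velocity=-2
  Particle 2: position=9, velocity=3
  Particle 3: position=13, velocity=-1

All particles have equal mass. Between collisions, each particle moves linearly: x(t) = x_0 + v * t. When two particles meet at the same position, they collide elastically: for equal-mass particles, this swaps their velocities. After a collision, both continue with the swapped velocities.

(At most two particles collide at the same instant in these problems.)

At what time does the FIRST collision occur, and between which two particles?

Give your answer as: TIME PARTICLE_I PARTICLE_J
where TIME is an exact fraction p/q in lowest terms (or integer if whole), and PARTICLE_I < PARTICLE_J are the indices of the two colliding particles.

Pair (0,1): pos 1,5 vel -4,-2 -> not approaching (rel speed -2 <= 0)
Pair (1,2): pos 5,9 vel -2,3 -> not approaching (rel speed -5 <= 0)
Pair (2,3): pos 9,13 vel 3,-1 -> gap=4, closing at 4/unit, collide at t=1
Earliest collision: t=1 between 2 and 3

Answer: 1 2 3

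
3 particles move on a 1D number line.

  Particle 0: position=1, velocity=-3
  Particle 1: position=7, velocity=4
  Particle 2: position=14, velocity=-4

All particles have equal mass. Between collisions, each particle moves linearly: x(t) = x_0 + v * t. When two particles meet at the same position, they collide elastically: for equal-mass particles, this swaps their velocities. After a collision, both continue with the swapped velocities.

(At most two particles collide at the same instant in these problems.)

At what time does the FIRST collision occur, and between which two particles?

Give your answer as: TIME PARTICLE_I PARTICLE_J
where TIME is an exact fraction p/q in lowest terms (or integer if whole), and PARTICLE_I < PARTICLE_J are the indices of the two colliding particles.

Pair (0,1): pos 1,7 vel -3,4 -> not approaching (rel speed -7 <= 0)
Pair (1,2): pos 7,14 vel 4,-4 -> gap=7, closing at 8/unit, collide at t=7/8
Earliest collision: t=7/8 between 1 and 2

Answer: 7/8 1 2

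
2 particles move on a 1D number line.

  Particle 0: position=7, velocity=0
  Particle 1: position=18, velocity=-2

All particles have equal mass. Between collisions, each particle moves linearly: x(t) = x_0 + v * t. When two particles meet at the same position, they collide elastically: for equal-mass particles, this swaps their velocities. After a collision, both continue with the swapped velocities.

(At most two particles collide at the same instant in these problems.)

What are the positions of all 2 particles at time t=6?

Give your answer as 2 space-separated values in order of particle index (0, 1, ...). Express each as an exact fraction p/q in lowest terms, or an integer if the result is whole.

Answer: 6 7

Derivation:
Collision at t=11/2: particles 0 and 1 swap velocities; positions: p0=7 p1=7; velocities now: v0=-2 v1=0
Advance to t=6 (no further collisions before then); velocities: v0=-2 v1=0; positions = 6 7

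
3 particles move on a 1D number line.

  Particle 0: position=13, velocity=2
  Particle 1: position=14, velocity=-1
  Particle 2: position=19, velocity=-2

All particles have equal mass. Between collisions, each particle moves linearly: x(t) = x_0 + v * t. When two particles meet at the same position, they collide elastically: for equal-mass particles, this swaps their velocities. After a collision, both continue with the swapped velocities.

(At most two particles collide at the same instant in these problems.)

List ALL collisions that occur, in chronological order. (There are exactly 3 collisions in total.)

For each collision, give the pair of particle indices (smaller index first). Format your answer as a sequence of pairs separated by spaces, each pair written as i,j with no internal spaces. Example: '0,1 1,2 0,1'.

Answer: 0,1 1,2 0,1

Derivation:
Collision at t=1/3: particles 0 and 1 swap velocities; positions: p0=41/3 p1=41/3 p2=55/3; velocities now: v0=-1 v1=2 v2=-2
Collision at t=3/2: particles 1 and 2 swap velocities; positions: p0=25/2 p1=16 p2=16; velocities now: v0=-1 v1=-2 v2=2
Collision at t=5: particles 0 and 1 swap velocities; positions: p0=9 p1=9 p2=23; velocities now: v0=-2 v1=-1 v2=2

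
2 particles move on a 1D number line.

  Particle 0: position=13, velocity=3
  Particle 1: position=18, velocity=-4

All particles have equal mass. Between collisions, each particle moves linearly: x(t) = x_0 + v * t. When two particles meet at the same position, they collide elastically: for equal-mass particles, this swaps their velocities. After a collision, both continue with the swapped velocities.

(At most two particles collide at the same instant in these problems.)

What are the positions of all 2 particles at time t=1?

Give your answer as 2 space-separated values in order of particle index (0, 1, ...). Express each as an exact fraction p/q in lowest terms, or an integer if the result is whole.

Collision at t=5/7: particles 0 and 1 swap velocities; positions: p0=106/7 p1=106/7; velocities now: v0=-4 v1=3
Advance to t=1 (no further collisions before then); velocities: v0=-4 v1=3; positions = 14 16

Answer: 14 16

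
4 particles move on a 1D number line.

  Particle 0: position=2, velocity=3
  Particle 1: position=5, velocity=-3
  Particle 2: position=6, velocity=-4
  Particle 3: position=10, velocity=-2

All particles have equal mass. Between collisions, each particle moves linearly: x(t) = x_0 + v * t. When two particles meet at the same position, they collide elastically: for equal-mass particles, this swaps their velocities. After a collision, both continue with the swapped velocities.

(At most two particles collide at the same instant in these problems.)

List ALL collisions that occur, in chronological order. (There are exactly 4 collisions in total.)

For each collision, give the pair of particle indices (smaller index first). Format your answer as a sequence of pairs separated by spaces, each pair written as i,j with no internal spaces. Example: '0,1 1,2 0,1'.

Answer: 0,1 1,2 0,1 2,3

Derivation:
Collision at t=1/2: particles 0 and 1 swap velocities; positions: p0=7/2 p1=7/2 p2=4 p3=9; velocities now: v0=-3 v1=3 v2=-4 v3=-2
Collision at t=4/7: particles 1 and 2 swap velocities; positions: p0=23/7 p1=26/7 p2=26/7 p3=62/7; velocities now: v0=-3 v1=-4 v2=3 v3=-2
Collision at t=1: particles 0 and 1 swap velocities; positions: p0=2 p1=2 p2=5 p3=8; velocities now: v0=-4 v1=-3 v2=3 v3=-2
Collision at t=8/5: particles 2 and 3 swap velocities; positions: p0=-2/5 p1=1/5 p2=34/5 p3=34/5; velocities now: v0=-4 v1=-3 v2=-2 v3=3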